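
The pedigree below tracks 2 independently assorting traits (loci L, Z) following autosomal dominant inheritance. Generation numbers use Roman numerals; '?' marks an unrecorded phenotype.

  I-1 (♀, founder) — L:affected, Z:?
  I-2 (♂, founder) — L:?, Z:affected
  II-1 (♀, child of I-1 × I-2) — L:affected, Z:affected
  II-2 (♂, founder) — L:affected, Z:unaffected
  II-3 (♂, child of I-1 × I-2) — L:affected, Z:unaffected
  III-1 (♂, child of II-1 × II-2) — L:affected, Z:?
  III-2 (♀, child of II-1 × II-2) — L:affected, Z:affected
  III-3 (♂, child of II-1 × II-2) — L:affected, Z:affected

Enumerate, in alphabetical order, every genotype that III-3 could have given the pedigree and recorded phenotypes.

III-3 ∈ {LL Zz, Ll Zz}

L/I-1 aff ·: Ll|LL
L/I-2 ? ·: ll|Ll|LL
L/II-1 aff I-1×I-2: Ll|LL
L/II-2 aff ·: Ll|LL
L/II-3 aff I-1×I-2: Ll|LL
L/III-1 aff II-1×II-2: Ll|LL
L/III-2 aff II-1×II-2: Ll|LL
L/III-3 aff II-1×II-2: Ll|LL
⇒ L over [I-1,I-2,II-1,II-2,II-3,III-1,III-2,III-3]: 191 consistent
Z/I-1 ? ·: zz|Zz
Z/I-2 aff ·: Zz
Z/II-1 aff I-1×I-2: Zz|ZZ
Z/II-2 un ·: zz
Z/II-3 un I-1×I-2: zz
Z/III-1 ? II-1×II-2: zz|Zz
Z/III-2 aff II-1×II-2: Zz
Z/III-3 aff II-1×II-2: Zz
⇒ Z over [I-1,I-2,II-1,II-2,II-3,III-1,III-2,III-3]: 5 consistent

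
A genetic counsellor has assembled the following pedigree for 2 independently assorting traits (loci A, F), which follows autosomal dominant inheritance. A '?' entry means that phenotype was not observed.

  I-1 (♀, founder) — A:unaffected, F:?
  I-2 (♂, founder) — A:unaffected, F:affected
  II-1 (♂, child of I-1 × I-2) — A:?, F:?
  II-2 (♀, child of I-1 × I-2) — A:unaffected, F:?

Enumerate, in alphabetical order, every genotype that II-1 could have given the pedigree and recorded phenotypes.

II-1 ∈ {aa FF, aa Ff, aa ff}

A/I-1 un ·: aa
A/I-2 un ·: aa
A/II-1 ? I-1×I-2: aa
A/II-2 un I-1×I-2: aa
⇒ A over [I-1,I-2,II-1,II-2]: 1 consistent
F/I-1 ? ·: ff|Ff|FF
F/I-2 aff ·: Ff|FF
F/II-1 ? I-1×I-2: ff|Ff|FF
F/II-2 ? I-1×I-2: ff|Ff|FF
⇒ F over [I-1,I-2,II-1,II-2]: 23 consistent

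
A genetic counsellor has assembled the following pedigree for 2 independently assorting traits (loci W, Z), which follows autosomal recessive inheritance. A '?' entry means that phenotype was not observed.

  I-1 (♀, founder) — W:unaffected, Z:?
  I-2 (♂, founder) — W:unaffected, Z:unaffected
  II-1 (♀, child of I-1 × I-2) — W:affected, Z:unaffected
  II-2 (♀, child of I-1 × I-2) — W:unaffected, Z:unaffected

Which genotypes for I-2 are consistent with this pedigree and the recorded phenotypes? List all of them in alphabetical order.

W/I-1 un ·: Ww
W/I-2 un ·: Ww
W/II-1 aff I-1×I-2: ww
W/II-2 un I-1×I-2: WW|Ww
⇒ W over [I-1,I-2,II-1,II-2]: 2 consistent
Z/I-1 ? ·: ZZ|Zz|zz
Z/I-2 un ·: ZZ|Zz
Z/II-1 un I-1×I-2: ZZ|Zz
Z/II-2 un I-1×I-2: ZZ|Zz
⇒ Z over [I-1,I-2,II-1,II-2]: 15 consistent

I-2 ∈ {Ww ZZ, Ww Zz}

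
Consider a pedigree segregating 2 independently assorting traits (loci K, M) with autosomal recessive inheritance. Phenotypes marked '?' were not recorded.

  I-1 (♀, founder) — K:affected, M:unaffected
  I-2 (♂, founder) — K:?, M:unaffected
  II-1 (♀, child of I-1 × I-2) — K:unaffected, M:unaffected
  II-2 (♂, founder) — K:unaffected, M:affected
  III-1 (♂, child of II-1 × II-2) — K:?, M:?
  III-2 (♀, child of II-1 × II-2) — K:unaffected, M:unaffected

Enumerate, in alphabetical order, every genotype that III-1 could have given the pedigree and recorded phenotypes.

III-1 ∈ {KK Mm, KK mm, Kk Mm, Kk mm, kk Mm, kk mm}

K/I-1 aff ·: kk
K/I-2 ? ·: KK|Kk
K/II-1 un I-1×I-2: Kk
K/II-2 un ·: KK|Kk
K/III-1 ? II-1×II-2: KK|Kk|kk
K/III-2 un II-1×II-2: KK|Kk
⇒ K over [I-1,I-2,II-1,II-2,III-1,III-2]: 20 consistent
M/I-1 un ·: MM|Mm
M/I-2 un ·: MM|Mm
M/II-1 un I-1×I-2: MM|Mm
M/II-2 aff ·: mm
M/III-1 ? II-1×II-2: Mm|mm
M/III-2 un II-1×II-2: Mm
⇒ M over [I-1,I-2,II-1,II-2,III-1,III-2]: 10 consistent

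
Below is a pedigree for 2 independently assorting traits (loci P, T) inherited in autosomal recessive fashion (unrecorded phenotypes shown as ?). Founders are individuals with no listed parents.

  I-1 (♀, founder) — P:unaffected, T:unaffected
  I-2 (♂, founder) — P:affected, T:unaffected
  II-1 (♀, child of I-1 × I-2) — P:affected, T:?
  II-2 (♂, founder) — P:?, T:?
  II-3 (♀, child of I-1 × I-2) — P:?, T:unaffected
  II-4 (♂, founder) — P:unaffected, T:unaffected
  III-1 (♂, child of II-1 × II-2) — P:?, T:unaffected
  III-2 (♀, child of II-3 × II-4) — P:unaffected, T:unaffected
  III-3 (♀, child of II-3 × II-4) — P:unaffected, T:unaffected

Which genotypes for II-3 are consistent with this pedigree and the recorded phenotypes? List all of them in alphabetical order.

P/I-1 un ·: Pp
P/I-2 aff ·: pp
P/II-1 aff I-1×I-2: pp
P/II-2 ? ·: PP|Pp|pp
P/II-3 ? I-1×I-2: Pp|pp
P/II-4 un ·: PP|Pp
P/III-1 ? II-1×II-2: Pp|pp
P/III-2 un II-3×II-4: PP|Pp
P/III-3 un II-3×II-4: PP|Pp
⇒ P over [I-1,I-2,II-1,II-2,II-3,II-4,III-1,III-2,III-3]: 40 consistent
T/I-1 un ·: TT|Tt
T/I-2 un ·: TT|Tt
T/II-1 ? I-1×I-2: TT|Tt|tt
T/II-2 ? ·: TT|Tt|tt
T/II-3 un I-1×I-2: TT|Tt
T/II-4 un ·: TT|Tt
T/III-1 un II-1×II-2: TT|Tt
T/III-2 un II-3×II-4: TT|Tt
T/III-3 un II-3×II-4: TT|Tt
⇒ T over [I-1,I-2,II-1,II-2,II-3,II-4,III-1,III-2,III-3]: 397 consistent

II-3 ∈ {Pp TT, Pp Tt, pp TT, pp Tt}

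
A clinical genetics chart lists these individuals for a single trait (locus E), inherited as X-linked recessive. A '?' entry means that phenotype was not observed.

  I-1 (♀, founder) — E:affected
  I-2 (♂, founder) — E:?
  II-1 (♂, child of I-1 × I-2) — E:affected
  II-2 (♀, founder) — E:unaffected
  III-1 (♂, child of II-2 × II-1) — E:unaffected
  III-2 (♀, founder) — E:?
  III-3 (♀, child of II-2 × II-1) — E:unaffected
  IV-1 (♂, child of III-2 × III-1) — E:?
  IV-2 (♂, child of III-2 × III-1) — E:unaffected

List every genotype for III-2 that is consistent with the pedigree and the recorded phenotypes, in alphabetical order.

III-2 ∈ {X^EX^E, X^EX^e}

E/I-1 aff ·: X^eX^e
E/I-2 ? ·: X^EY|X^eY
E/II-1 aff I-1×I-2: X^eY
E/II-2 un ·: X^EX^E|X^EX^e
E/III-1 un II-2×II-1: X^EY
E/III-2 ? ·: X^EX^E|X^EX^e
E/III-3 un II-2×II-1: X^EX^e
E/IV-1 ? III-2×III-1: X^EY|X^eY
E/IV-2 un III-2×III-1: X^EY
⇒ E over [I-1,I-2,II-1,II-2,III-1,III-2,III-3,IV-1,IV-2]: 12 consistent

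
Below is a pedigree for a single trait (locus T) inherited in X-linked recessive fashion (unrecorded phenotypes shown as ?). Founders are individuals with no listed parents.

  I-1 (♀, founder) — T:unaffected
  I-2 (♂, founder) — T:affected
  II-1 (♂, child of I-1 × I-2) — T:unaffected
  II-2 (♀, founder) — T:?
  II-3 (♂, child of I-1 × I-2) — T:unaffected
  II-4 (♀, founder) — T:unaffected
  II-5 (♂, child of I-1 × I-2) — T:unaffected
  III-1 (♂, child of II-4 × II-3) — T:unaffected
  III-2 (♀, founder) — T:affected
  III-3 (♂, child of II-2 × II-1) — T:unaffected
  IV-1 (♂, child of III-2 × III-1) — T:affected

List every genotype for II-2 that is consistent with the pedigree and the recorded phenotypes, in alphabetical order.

T/I-1 un ·: X^TX^T|X^TX^t
T/I-2 aff ·: X^tY
T/II-1 un I-1×I-2: X^TY
T/II-2 ? ·: X^TX^T|X^TX^t
T/II-3 un I-1×I-2: X^TY
T/II-4 un ·: X^TX^T|X^TX^t
T/II-5 un I-1×I-2: X^TY
T/III-1 un II-4×II-3: X^TY
T/III-2 aff ·: X^tX^t
T/III-3 un II-2×II-1: X^TY
T/IV-1 aff III-2×III-1: X^tY
⇒ T over [I-1,I-2,II-1,II-2,II-3,II-4,II-5,III-1,III-2,III-3,IV-1]: 8 consistent

II-2 ∈ {X^TX^T, X^TX^t}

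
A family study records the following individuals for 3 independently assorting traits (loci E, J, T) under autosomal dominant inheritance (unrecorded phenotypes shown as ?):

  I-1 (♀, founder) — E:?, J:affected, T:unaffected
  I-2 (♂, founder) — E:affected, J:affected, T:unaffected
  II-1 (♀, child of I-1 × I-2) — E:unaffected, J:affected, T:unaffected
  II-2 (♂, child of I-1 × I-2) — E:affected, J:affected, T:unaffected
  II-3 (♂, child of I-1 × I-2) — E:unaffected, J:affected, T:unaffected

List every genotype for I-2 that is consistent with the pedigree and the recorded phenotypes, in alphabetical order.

E/I-1 ? ·: ee|Ee
E/I-2 aff ·: Ee
E/II-1 un I-1×I-2: ee
E/II-2 aff I-1×I-2: Ee|EE
E/II-3 un I-1×I-2: ee
⇒ E over [I-1,I-2,II-1,II-2,II-3]: 3 consistent
J/I-1 aff ·: Jj|JJ
J/I-2 aff ·: Jj|JJ
J/II-1 aff I-1×I-2: Jj|JJ
J/II-2 aff I-1×I-2: Jj|JJ
J/II-3 aff I-1×I-2: Jj|JJ
⇒ J over [I-1,I-2,II-1,II-2,II-3]: 25 consistent
T/I-1 un ·: tt
T/I-2 un ·: tt
T/II-1 un I-1×I-2: tt
T/II-2 un I-1×I-2: tt
T/II-3 un I-1×I-2: tt
⇒ T over [I-1,I-2,II-1,II-2,II-3]: 1 consistent

I-2 ∈ {Ee JJ tt, Ee Jj tt}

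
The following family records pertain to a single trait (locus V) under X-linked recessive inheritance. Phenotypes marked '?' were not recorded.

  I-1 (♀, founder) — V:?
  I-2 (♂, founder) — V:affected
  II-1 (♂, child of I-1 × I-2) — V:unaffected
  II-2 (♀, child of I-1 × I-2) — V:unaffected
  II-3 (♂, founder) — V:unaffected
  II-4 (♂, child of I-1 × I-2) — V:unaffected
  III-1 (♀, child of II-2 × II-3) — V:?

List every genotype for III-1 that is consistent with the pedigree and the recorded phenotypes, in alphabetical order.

V/I-1 ? ·: X^VX^V|X^VX^v
V/I-2 aff ·: X^vY
V/II-1 un I-1×I-2: X^VY
V/II-2 un I-1×I-2: X^VX^v
V/II-3 un ·: X^VY
V/II-4 un I-1×I-2: X^VY
V/III-1 ? II-2×II-3: X^VX^V|X^VX^v
⇒ V over [I-1,I-2,II-1,II-2,II-3,II-4,III-1]: 4 consistent

III-1 ∈ {X^VX^V, X^VX^v}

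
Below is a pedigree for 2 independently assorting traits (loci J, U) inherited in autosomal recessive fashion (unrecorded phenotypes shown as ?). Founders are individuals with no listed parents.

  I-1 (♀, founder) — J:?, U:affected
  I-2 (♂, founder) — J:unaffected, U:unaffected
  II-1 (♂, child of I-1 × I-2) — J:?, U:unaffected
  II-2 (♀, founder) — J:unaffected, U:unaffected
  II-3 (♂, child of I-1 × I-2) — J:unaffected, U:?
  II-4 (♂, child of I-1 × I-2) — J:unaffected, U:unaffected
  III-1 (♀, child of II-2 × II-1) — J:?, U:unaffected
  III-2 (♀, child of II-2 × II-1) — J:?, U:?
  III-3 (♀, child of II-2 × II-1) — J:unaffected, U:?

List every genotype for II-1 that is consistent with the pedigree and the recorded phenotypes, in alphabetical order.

J/I-1 ? ·: JJ|Jj|jj
J/I-2 un ·: JJ|Jj
J/II-1 ? I-1×I-2: JJ|Jj|jj
J/II-2 un ·: JJ|Jj
J/II-3 un I-1×I-2: JJ|Jj
J/II-4 un I-1×I-2: JJ|Jj
J/III-1 ? II-2×II-1: JJ|Jj|jj
J/III-2 ? II-2×II-1: JJ|Jj|jj
J/III-3 un II-2×II-1: JJ|Jj
⇒ J over [I-1,I-2,II-1,II-2,II-3,II-4,III-1,III-2,III-3]: 506 consistent
U/I-1 aff ·: uu
U/I-2 un ·: UU|Uu
U/II-1 un I-1×I-2: Uu
U/II-2 un ·: UU|Uu
U/II-3 ? I-1×I-2: Uu|uu
U/II-4 un I-1×I-2: Uu
U/III-1 un II-2×II-1: UU|Uu
U/III-2 ? II-2×II-1: UU|Uu|uu
U/III-3 ? II-2×II-1: UU|Uu|uu
⇒ U over [I-1,I-2,II-1,II-2,II-3,II-4,III-1,III-2,III-3]: 78 consistent

II-1 ∈ {JJ Uu, Jj Uu, jj Uu}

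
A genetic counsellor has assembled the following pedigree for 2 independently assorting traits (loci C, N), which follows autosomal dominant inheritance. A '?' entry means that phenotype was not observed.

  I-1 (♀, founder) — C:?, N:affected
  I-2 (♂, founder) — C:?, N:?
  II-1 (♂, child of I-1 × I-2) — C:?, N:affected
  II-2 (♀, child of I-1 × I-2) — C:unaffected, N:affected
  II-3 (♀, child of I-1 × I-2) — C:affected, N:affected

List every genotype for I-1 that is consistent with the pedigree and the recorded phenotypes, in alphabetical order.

I-1 ∈ {Cc NN, Cc Nn, cc NN, cc Nn}

C/I-1 ? ·: cc|Cc
C/I-2 ? ·: cc|Cc
C/II-1 ? I-1×I-2: cc|Cc|CC
C/II-2 un I-1×I-2: cc
C/II-3 aff I-1×I-2: Cc|CC
⇒ C over [I-1,I-2,II-1,II-2,II-3]: 10 consistent
N/I-1 aff ·: Nn|NN
N/I-2 ? ·: nn|Nn|NN
N/II-1 aff I-1×I-2: Nn|NN
N/II-2 aff I-1×I-2: Nn|NN
N/II-3 aff I-1×I-2: Nn|NN
⇒ N over [I-1,I-2,II-1,II-2,II-3]: 27 consistent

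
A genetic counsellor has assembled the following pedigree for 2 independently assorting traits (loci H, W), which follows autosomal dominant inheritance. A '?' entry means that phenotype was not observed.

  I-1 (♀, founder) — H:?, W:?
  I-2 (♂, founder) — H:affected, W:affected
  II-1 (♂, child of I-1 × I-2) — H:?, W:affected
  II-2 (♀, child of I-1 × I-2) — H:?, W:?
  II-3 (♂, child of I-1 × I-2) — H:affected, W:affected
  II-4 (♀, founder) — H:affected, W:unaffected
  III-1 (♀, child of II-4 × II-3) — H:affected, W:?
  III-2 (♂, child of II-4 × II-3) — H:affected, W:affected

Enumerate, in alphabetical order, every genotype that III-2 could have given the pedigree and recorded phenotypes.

III-2 ∈ {HH Ww, Hh Ww}

H/I-1 ? ·: hh|Hh|HH
H/I-2 aff ·: Hh|HH
H/II-1 ? I-1×I-2: hh|Hh|HH
H/II-2 ? I-1×I-2: hh|Hh|HH
H/II-3 aff I-1×I-2: Hh|HH
H/II-4 aff ·: Hh|HH
H/III-1 aff II-4×II-3: Hh|HH
H/III-2 aff II-4×II-3: Hh|HH
⇒ H over [I-1,I-2,II-1,II-2,II-3,II-4,III-1,III-2]: 266 consistent
W/I-1 ? ·: ww|Ww|WW
W/I-2 aff ·: Ww|WW
W/II-1 aff I-1×I-2: Ww|WW
W/II-2 ? I-1×I-2: ww|Ww|WW
W/II-3 aff I-1×I-2: Ww|WW
W/II-4 un ·: ww
W/III-1 ? II-4×II-3: ww|Ww
W/III-2 aff II-4×II-3: Ww
⇒ W over [I-1,I-2,II-1,II-2,II-3,II-4,III-1,III-2]: 49 consistent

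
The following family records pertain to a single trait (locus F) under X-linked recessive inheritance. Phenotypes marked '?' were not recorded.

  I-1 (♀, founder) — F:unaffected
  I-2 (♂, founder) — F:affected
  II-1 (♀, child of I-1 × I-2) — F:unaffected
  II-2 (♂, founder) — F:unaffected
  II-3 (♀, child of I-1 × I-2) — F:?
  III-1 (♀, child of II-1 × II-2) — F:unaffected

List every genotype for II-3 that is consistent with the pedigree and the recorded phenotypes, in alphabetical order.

F/I-1 un ·: X^FX^F|X^FX^f
F/I-2 aff ·: X^fY
F/II-1 un I-1×I-2: X^FX^f
F/II-2 un ·: X^FY
F/II-3 ? I-1×I-2: X^FX^f|X^fX^f
F/III-1 un II-1×II-2: X^FX^F|X^FX^f
⇒ F over [I-1,I-2,II-1,II-2,II-3,III-1]: 6 consistent

II-3 ∈ {X^FX^f, X^fX^f}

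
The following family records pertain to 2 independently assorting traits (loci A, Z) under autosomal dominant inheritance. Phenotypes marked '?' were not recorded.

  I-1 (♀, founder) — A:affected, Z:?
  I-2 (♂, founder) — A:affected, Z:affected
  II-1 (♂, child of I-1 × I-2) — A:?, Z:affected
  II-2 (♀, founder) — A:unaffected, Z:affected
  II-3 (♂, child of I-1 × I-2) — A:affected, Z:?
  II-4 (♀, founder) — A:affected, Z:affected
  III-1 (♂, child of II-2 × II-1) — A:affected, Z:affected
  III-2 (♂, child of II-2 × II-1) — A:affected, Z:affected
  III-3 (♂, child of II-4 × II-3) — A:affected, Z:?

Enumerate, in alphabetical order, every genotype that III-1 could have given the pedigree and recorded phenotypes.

III-1 ∈ {Aa ZZ, Aa Zz}

A/I-1 aff ·: Aa|AA
A/I-2 aff ·: Aa|AA
A/II-1 ? I-1×I-2: Aa|AA
A/II-2 un ·: aa
A/II-3 aff I-1×I-2: Aa|AA
A/II-4 aff ·: Aa|AA
A/III-1 aff II-2×II-1: Aa
A/III-2 aff II-2×II-1: Aa
A/III-3 aff II-4×II-3: Aa|AA
⇒ A over [I-1,I-2,II-1,II-2,II-3,II-4,III-1,III-2,III-3]: 45 consistent
Z/I-1 ? ·: zz|Zz|ZZ
Z/I-2 aff ·: Zz|ZZ
Z/II-1 aff I-1×I-2: Zz|ZZ
Z/II-2 aff ·: Zz|ZZ
Z/II-3 ? I-1×I-2: zz|Zz|ZZ
Z/II-4 aff ·: Zz|ZZ
Z/III-1 aff II-2×II-1: Zz|ZZ
Z/III-2 aff II-2×II-1: Zz|ZZ
Z/III-3 ? II-4×II-3: zz|Zz|ZZ
⇒ Z over [I-1,I-2,II-1,II-2,II-3,II-4,III-1,III-2,III-3]: 470 consistent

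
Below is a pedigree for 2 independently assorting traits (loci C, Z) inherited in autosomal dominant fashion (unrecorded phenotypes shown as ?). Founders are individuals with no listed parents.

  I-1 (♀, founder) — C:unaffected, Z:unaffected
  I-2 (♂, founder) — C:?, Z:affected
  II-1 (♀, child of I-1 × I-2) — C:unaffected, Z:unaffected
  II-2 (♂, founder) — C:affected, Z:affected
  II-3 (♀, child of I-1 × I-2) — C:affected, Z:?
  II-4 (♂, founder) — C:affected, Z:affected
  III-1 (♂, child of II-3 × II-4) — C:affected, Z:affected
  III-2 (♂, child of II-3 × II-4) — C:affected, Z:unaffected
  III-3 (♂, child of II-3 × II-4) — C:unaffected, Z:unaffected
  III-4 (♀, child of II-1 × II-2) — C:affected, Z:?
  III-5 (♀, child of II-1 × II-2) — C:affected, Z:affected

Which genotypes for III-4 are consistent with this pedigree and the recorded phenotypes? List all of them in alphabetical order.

III-4 ∈ {Cc Zz, Cc zz}

C/I-1 un ·: cc
C/I-2 ? ·: Cc
C/II-1 un I-1×I-2: cc
C/II-2 aff ·: Cc|CC
C/II-3 aff I-1×I-2: Cc
C/II-4 aff ·: Cc
C/III-1 aff II-3×II-4: Cc|CC
C/III-2 aff II-3×II-4: Cc|CC
C/III-3 un II-3×II-4: cc
C/III-4 aff II-1×II-2: Cc
C/III-5 aff II-1×II-2: Cc
⇒ C over [I-1,I-2,II-1,II-2,II-3,II-4,III-1,III-2,III-3,III-4,III-5]: 8 consistent
Z/I-1 un ·: zz
Z/I-2 aff ·: Zz
Z/II-1 un I-1×I-2: zz
Z/II-2 aff ·: Zz|ZZ
Z/II-3 ? I-1×I-2: zz|Zz
Z/II-4 aff ·: Zz
Z/III-1 aff II-3×II-4: Zz|ZZ
Z/III-2 un II-3×II-4: zz
Z/III-3 un II-3×II-4: zz
Z/III-4 ? II-1×II-2: zz|Zz
Z/III-5 aff II-1×II-2: Zz
⇒ Z over [I-1,I-2,II-1,II-2,II-3,II-4,III-1,III-2,III-3,III-4,III-5]: 9 consistent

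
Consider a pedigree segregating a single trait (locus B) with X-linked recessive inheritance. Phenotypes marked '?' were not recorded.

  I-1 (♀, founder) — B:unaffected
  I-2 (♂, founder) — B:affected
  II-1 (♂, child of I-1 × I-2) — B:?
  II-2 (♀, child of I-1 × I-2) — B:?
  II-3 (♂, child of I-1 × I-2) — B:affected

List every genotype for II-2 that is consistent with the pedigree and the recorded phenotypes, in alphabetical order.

II-2 ∈ {X^BX^b, X^bX^b}

B/I-1 un ·: X^BX^b
B/I-2 aff ·: X^bY
B/II-1 ? I-1×I-2: X^BY|X^bY
B/II-2 ? I-1×I-2: X^BX^b|X^bX^b
B/II-3 aff I-1×I-2: X^bY
⇒ B over [I-1,I-2,II-1,II-2,II-3]: 4 consistent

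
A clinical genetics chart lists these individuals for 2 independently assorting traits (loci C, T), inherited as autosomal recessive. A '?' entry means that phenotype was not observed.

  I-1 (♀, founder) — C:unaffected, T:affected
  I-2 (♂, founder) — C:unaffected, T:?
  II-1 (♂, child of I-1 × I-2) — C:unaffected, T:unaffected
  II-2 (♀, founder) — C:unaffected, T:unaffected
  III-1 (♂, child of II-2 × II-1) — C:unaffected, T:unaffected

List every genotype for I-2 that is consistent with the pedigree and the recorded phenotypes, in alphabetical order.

I-2 ∈ {CC TT, CC Tt, Cc TT, Cc Tt}

C/I-1 un ·: CC|Cc
C/I-2 un ·: CC|Cc
C/II-1 un I-1×I-2: CC|Cc
C/II-2 un ·: CC|Cc
C/III-1 un II-2×II-1: CC|Cc
⇒ C over [I-1,I-2,II-1,II-2,III-1]: 24 consistent
T/I-1 aff ·: tt
T/I-2 ? ·: TT|Tt
T/II-1 un I-1×I-2: Tt
T/II-2 un ·: TT|Tt
T/III-1 un II-2×II-1: TT|Tt
⇒ T over [I-1,I-2,II-1,II-2,III-1]: 8 consistent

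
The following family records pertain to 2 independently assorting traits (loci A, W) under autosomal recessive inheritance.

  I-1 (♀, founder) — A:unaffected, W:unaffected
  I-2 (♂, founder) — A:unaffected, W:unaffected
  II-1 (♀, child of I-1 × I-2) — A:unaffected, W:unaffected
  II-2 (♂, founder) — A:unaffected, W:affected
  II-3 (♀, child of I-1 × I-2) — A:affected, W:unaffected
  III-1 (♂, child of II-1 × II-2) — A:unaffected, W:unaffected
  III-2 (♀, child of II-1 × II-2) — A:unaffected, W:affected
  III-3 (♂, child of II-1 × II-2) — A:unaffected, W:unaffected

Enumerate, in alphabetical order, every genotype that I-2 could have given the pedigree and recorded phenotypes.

I-2 ∈ {Aa WW, Aa Ww}

A/I-1 un ·: Aa
A/I-2 un ·: Aa
A/II-1 un I-1×I-2: AA|Aa
A/II-2 un ·: AA|Aa
A/II-3 aff I-1×I-2: aa
A/III-1 un II-1×II-2: AA|Aa
A/III-2 un II-1×II-2: AA|Aa
A/III-3 un II-1×II-2: AA|Aa
⇒ A over [I-1,I-2,II-1,II-2,II-3,III-1,III-2,III-3]: 25 consistent
W/I-1 un ·: WW|Ww
W/I-2 un ·: WW|Ww
W/II-1 un I-1×I-2: Ww
W/II-2 aff ·: ww
W/II-3 un I-1×I-2: WW|Ww
W/III-1 un II-1×II-2: Ww
W/III-2 aff II-1×II-2: ww
W/III-3 un II-1×II-2: Ww
⇒ W over [I-1,I-2,II-1,II-2,II-3,III-1,III-2,III-3]: 6 consistent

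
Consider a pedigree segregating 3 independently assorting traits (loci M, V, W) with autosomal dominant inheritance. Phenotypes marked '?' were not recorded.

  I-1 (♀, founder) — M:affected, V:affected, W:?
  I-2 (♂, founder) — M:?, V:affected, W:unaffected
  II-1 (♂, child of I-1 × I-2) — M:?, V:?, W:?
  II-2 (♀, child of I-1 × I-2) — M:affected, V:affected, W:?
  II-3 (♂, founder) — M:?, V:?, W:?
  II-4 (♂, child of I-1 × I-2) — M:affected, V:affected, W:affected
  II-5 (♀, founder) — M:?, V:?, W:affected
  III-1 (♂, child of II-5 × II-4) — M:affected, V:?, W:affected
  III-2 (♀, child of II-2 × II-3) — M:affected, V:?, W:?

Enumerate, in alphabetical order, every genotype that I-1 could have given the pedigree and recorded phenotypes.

M/I-1 aff ·: Mm|MM
M/I-2 ? ·: mm|Mm|MM
M/II-1 ? I-1×I-2: mm|Mm|MM
M/II-2 aff I-1×I-2: Mm|MM
M/II-3 ? ·: mm|Mm|MM
M/II-4 aff I-1×I-2: Mm|MM
M/II-5 ? ·: mm|Mm|MM
M/III-1 aff II-5×II-4: Mm|MM
M/III-2 aff II-2×II-3: Mm|MM
⇒ M over [I-1,I-2,II-1,II-2,II-3,II-4,II-5,III-1,III-2]: 658 consistent
V/I-1 aff ·: Vv|VV
V/I-2 aff ·: Vv|VV
V/II-1 ? I-1×I-2: vv|Vv|VV
V/II-2 aff I-1×I-2: Vv|VV
V/II-3 ? ·: vv|Vv|VV
V/II-4 aff I-1×I-2: Vv|VV
V/II-5 ? ·: vv|Vv|VV
V/III-1 ? II-5×II-4: vv|Vv|VV
V/III-2 ? II-2×II-3: vv|Vv|VV
⇒ V over [I-1,I-2,II-1,II-2,II-3,II-4,II-5,III-1,III-2]: 863 consistent
W/I-1 ? ·: Ww|WW
W/I-2 un ·: ww
W/II-1 ? I-1×I-2: ww|Ww
W/II-2 ? I-1×I-2: ww|Ww
W/II-3 ? ·: ww|Ww|WW
W/II-4 aff I-1×I-2: Ww
W/II-5 aff ·: Ww|WW
W/III-1 aff II-5×II-4: Ww|WW
W/III-2 ? II-2×II-3: ww|Ww|WW
⇒ W over [I-1,I-2,II-1,II-2,II-3,II-4,II-5,III-1,III-2]: 116 consistent

I-1 ∈ {MM VV WW, MM VV Ww, MM Vv WW, MM Vv Ww, Mm VV WW, Mm VV Ww, Mm Vv WW, Mm Vv Ww}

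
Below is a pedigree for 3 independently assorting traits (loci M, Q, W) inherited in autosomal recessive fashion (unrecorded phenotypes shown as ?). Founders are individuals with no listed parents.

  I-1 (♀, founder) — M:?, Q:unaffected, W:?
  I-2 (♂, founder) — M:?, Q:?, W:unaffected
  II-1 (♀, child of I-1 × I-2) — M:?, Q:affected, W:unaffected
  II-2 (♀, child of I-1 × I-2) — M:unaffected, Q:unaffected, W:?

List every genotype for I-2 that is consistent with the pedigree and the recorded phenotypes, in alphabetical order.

I-2 ∈ {MM Qq WW, MM Qq Ww, MM qq WW, MM qq Ww, Mm Qq WW, Mm Qq Ww, Mm qq WW, Mm qq Ww, mm Qq WW, mm Qq Ww, mm qq WW, mm qq Ww}

M/I-1 ? ·: MM|Mm|mm
M/I-2 ? ·: MM|Mm|mm
M/II-1 ? I-1×I-2: MM|Mm|mm
M/II-2 un I-1×I-2: MM|Mm
⇒ M over [I-1,I-2,II-1,II-2]: 21 consistent
Q/I-1 un ·: Qq
Q/I-2 ? ·: Qq|qq
Q/II-1 aff I-1×I-2: qq
Q/II-2 un I-1×I-2: QQ|Qq
⇒ Q over [I-1,I-2,II-1,II-2]: 3 consistent
W/I-1 ? ·: WW|Ww|ww
W/I-2 un ·: WW|Ww
W/II-1 un I-1×I-2: WW|Ww
W/II-2 ? I-1×I-2: WW|Ww|ww
⇒ W over [I-1,I-2,II-1,II-2]: 18 consistent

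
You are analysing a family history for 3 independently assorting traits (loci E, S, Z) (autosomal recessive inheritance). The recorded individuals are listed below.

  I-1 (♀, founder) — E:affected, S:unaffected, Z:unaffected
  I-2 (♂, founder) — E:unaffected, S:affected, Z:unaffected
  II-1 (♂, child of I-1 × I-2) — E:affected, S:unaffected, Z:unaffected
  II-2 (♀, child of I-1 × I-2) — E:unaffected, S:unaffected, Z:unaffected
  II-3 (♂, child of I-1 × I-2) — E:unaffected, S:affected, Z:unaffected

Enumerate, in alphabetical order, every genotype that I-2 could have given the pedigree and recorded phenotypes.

I-2 ∈ {Ee ss ZZ, Ee ss Zz}

E/I-1 aff ·: ee
E/I-2 un ·: Ee
E/II-1 aff I-1×I-2: ee
E/II-2 un I-1×I-2: Ee
E/II-3 un I-1×I-2: Ee
⇒ E over [I-1,I-2,II-1,II-2,II-3]: 1 consistent
S/I-1 un ·: Ss
S/I-2 aff ·: ss
S/II-1 un I-1×I-2: Ss
S/II-2 un I-1×I-2: Ss
S/II-3 aff I-1×I-2: ss
⇒ S over [I-1,I-2,II-1,II-2,II-3]: 1 consistent
Z/I-1 un ·: ZZ|Zz
Z/I-2 un ·: ZZ|Zz
Z/II-1 un I-1×I-2: ZZ|Zz
Z/II-2 un I-1×I-2: ZZ|Zz
Z/II-3 un I-1×I-2: ZZ|Zz
⇒ Z over [I-1,I-2,II-1,II-2,II-3]: 25 consistent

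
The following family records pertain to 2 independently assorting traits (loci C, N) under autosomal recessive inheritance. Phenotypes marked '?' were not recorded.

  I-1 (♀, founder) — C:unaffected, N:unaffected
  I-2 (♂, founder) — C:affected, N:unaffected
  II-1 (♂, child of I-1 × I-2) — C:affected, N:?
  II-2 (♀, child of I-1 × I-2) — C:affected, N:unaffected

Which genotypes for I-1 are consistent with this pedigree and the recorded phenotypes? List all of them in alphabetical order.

C/I-1 un ·: Cc
C/I-2 aff ·: cc
C/II-1 aff I-1×I-2: cc
C/II-2 aff I-1×I-2: cc
⇒ C over [I-1,I-2,II-1,II-2]: 1 consistent
N/I-1 un ·: NN|Nn
N/I-2 un ·: NN|Nn
N/II-1 ? I-1×I-2: NN|Nn|nn
N/II-2 un I-1×I-2: NN|Nn
⇒ N over [I-1,I-2,II-1,II-2]: 15 consistent

I-1 ∈ {Cc NN, Cc Nn}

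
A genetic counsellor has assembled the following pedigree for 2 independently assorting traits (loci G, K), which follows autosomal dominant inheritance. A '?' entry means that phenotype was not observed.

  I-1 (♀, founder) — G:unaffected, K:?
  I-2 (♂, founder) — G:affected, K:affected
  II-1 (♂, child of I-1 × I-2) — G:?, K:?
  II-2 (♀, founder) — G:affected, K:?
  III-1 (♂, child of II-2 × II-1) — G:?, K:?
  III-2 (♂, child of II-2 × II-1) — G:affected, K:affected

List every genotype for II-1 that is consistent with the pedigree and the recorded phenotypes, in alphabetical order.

G/I-1 un ·: gg
G/I-2 aff ·: Gg|GG
G/II-1 ? I-1×I-2: gg|Gg
G/II-2 aff ·: Gg|GG
G/III-1 ? II-2×II-1: gg|Gg|GG
G/III-2 aff II-2×II-1: Gg|GG
⇒ G over [I-1,I-2,II-1,II-2,III-1,III-2]: 23 consistent
K/I-1 ? ·: kk|Kk|KK
K/I-2 aff ·: Kk|KK
K/II-1 ? I-1×I-2: kk|Kk|KK
K/II-2 ? ·: kk|Kk|KK
K/III-1 ? II-2×II-1: kk|Kk|KK
K/III-2 aff II-2×II-1: Kk|KK
⇒ K over [I-1,I-2,II-1,II-2,III-1,III-2]: 90 consistent

II-1 ∈ {Gg KK, Gg Kk, Gg kk, gg KK, gg Kk, gg kk}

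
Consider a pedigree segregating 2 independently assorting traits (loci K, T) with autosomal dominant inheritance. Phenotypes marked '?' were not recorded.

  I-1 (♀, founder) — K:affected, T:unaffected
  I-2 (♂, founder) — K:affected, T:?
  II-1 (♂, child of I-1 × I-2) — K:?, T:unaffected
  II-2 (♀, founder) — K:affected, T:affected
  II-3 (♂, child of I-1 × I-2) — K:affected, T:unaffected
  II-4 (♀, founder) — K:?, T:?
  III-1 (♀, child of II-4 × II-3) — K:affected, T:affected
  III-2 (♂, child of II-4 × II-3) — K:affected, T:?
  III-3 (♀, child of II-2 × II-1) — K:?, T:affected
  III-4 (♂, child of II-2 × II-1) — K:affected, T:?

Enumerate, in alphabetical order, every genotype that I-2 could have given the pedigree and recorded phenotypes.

I-2 ∈ {KK Tt, KK tt, Kk Tt, Kk tt}

K/I-1 aff ·: Kk|KK
K/I-2 aff ·: Kk|KK
K/II-1 ? I-1×I-2: kk|Kk|KK
K/II-2 aff ·: Kk|KK
K/II-3 aff I-1×I-2: Kk|KK
K/II-4 ? ·: kk|Kk|KK
K/III-1 aff II-4×II-3: Kk|KK
K/III-2 aff II-4×II-3: Kk|KK
K/III-3 ? II-2×II-1: kk|Kk|KK
K/III-4 aff II-2×II-1: Kk|KK
⇒ K over [I-1,I-2,II-1,II-2,II-3,II-4,III-1,III-2,III-3,III-4]: 750 consistent
T/I-1 un ·: tt
T/I-2 ? ·: tt|Tt
T/II-1 un I-1×I-2: tt
T/II-2 aff ·: Tt|TT
T/II-3 un I-1×I-2: tt
T/II-4 ? ·: Tt|TT
T/III-1 aff II-4×II-3: Tt
T/III-2 ? II-4×II-3: tt|Tt
T/III-3 aff II-2×II-1: Tt
T/III-4 ? II-2×II-1: tt|Tt
⇒ T over [I-1,I-2,II-1,II-2,II-3,II-4,III-1,III-2,III-3,III-4]: 18 consistent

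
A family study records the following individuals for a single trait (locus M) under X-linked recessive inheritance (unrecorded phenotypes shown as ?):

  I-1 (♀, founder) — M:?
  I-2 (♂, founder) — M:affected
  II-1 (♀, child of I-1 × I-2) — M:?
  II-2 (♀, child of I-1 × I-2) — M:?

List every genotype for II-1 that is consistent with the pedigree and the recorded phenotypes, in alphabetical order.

II-1 ∈ {X^MX^m, X^mX^m}

M/I-1 ? ·: X^MX^M|X^MX^m|X^mX^m
M/I-2 aff ·: X^mY
M/II-1 ? I-1×I-2: X^MX^m|X^mX^m
M/II-2 ? I-1×I-2: X^MX^m|X^mX^m
⇒ M over [I-1,I-2,II-1,II-2]: 6 consistent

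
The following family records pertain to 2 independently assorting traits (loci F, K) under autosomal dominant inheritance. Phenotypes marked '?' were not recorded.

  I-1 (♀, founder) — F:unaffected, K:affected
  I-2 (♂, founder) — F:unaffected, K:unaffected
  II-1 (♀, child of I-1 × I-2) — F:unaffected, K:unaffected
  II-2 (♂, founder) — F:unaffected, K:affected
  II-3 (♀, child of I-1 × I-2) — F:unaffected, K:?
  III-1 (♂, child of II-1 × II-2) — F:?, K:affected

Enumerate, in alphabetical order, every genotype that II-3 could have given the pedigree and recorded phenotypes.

F/I-1 un ·: ff
F/I-2 un ·: ff
F/II-1 un I-1×I-2: ff
F/II-2 un ·: ff
F/II-3 un I-1×I-2: ff
F/III-1 ? II-1×II-2: ff
⇒ F over [I-1,I-2,II-1,II-2,II-3,III-1]: 1 consistent
K/I-1 aff ·: Kk
K/I-2 un ·: kk
K/II-1 un I-1×I-2: kk
K/II-2 aff ·: Kk|KK
K/II-3 ? I-1×I-2: kk|Kk
K/III-1 aff II-1×II-2: Kk
⇒ K over [I-1,I-2,II-1,II-2,II-3,III-1]: 4 consistent

II-3 ∈ {ff Kk, ff kk}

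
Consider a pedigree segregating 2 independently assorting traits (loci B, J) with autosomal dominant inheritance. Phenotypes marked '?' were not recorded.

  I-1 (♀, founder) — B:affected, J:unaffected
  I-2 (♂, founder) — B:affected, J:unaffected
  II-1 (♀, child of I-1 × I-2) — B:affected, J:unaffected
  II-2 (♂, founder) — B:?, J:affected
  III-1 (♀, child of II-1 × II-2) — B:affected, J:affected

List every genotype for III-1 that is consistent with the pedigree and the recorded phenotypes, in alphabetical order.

III-1 ∈ {BB Jj, Bb Jj}

B/I-1 aff ·: Bb|BB
B/I-2 aff ·: Bb|BB
B/II-1 aff I-1×I-2: Bb|BB
B/II-2 ? ·: bb|Bb|BB
B/III-1 aff II-1×II-2: Bb|BB
⇒ B over [I-1,I-2,II-1,II-2,III-1]: 31 consistent
J/I-1 un ·: jj
J/I-2 un ·: jj
J/II-1 un I-1×I-2: jj
J/II-2 aff ·: Jj|JJ
J/III-1 aff II-1×II-2: Jj
⇒ J over [I-1,I-2,II-1,II-2,III-1]: 2 consistent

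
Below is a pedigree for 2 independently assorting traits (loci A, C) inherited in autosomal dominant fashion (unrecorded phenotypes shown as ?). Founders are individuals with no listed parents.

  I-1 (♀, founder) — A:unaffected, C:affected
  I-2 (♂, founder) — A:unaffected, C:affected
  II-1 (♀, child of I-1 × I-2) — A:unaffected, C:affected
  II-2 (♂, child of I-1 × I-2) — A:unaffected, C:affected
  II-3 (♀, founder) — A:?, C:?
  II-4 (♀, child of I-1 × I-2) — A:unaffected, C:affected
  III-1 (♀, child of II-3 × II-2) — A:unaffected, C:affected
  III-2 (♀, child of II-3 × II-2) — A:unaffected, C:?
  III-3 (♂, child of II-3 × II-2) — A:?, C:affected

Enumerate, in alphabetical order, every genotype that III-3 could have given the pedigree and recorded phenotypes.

III-3 ∈ {Aa CC, Aa Cc, aa CC, aa Cc}

A/I-1 un ·: aa
A/I-2 un ·: aa
A/II-1 un I-1×I-2: aa
A/II-2 un I-1×I-2: aa
A/II-3 ? ·: aa|Aa
A/II-4 un I-1×I-2: aa
A/III-1 un II-3×II-2: aa
A/III-2 un II-3×II-2: aa
A/III-3 ? II-3×II-2: aa|Aa
⇒ A over [I-1,I-2,II-1,II-2,II-3,II-4,III-1,III-2,III-3]: 3 consistent
C/I-1 aff ·: Cc|CC
C/I-2 aff ·: Cc|CC
C/II-1 aff I-1×I-2: Cc|CC
C/II-2 aff I-1×I-2: Cc|CC
C/II-3 ? ·: cc|Cc|CC
C/II-4 aff I-1×I-2: Cc|CC
C/III-1 aff II-3×II-2: Cc|CC
C/III-2 ? II-3×II-2: cc|Cc|CC
C/III-3 aff II-3×II-2: Cc|CC
⇒ C over [I-1,I-2,II-1,II-2,II-3,II-4,III-1,III-2,III-3]: 394 consistent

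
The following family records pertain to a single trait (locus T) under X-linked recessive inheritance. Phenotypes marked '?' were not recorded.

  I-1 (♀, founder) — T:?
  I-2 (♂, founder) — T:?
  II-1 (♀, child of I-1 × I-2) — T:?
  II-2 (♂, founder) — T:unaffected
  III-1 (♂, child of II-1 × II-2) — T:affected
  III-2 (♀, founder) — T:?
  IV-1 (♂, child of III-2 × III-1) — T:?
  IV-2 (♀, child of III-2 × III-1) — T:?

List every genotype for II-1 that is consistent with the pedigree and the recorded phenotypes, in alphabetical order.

II-1 ∈ {X^TX^t, X^tX^t}

T/I-1 ? ·: X^TX^T|X^TX^t|X^tX^t
T/I-2 ? ·: X^TY|X^tY
T/II-1 ? I-1×I-2: X^TX^t|X^tX^t
T/II-2 un ·: X^TY
T/III-1 aff II-1×II-2: X^tY
T/III-2 ? ·: X^TX^T|X^TX^t|X^tX^t
T/IV-1 ? III-2×III-1: X^TY|X^tY
T/IV-2 ? III-2×III-1: X^TX^t|X^tX^t
⇒ T over [I-1,I-2,II-1,II-2,III-1,III-2,IV-1,IV-2]: 36 consistent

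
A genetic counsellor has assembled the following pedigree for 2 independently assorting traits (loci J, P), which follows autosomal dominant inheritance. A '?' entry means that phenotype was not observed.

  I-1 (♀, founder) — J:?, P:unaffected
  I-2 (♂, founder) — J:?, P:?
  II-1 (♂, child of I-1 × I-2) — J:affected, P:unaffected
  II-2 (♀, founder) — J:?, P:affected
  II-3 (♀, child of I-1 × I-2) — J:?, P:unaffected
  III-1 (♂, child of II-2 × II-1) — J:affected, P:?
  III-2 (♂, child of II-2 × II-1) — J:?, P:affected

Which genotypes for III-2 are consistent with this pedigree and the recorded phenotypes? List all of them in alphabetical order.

III-2 ∈ {JJ Pp, Jj Pp, jj Pp}

J/I-1 ? ·: jj|Jj|JJ
J/I-2 ? ·: jj|Jj|JJ
J/II-1 aff I-1×I-2: Jj|JJ
J/II-2 ? ·: jj|Jj|JJ
J/II-3 ? I-1×I-2: jj|Jj|JJ
J/III-1 aff II-2×II-1: Jj|JJ
J/III-2 ? II-2×II-1: jj|Jj|JJ
⇒ J over [I-1,I-2,II-1,II-2,II-3,III-1,III-2]: 204 consistent
P/I-1 un ·: pp
P/I-2 ? ·: pp|Pp
P/II-1 un I-1×I-2: pp
P/II-2 aff ·: Pp|PP
P/II-3 un I-1×I-2: pp
P/III-1 ? II-2×II-1: pp|Pp
P/III-2 aff II-2×II-1: Pp
⇒ P over [I-1,I-2,II-1,II-2,II-3,III-1,III-2]: 6 consistent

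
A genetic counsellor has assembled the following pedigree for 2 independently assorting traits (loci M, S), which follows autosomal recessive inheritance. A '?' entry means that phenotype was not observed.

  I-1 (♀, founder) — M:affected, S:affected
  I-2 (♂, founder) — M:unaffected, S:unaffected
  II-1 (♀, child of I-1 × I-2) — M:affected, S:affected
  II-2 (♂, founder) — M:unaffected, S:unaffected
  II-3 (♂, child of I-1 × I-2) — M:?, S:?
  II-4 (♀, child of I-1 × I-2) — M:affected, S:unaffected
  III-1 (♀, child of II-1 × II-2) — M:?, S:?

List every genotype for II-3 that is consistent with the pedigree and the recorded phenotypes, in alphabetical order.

M/I-1 aff ·: mm
M/I-2 un ·: Mm
M/II-1 aff I-1×I-2: mm
M/II-2 un ·: MM|Mm
M/II-3 ? I-1×I-2: Mm|mm
M/II-4 aff I-1×I-2: mm
M/III-1 ? II-1×II-2: Mm|mm
⇒ M over [I-1,I-2,II-1,II-2,II-3,II-4,III-1]: 6 consistent
S/I-1 aff ·: ss
S/I-2 un ·: Ss
S/II-1 aff I-1×I-2: ss
S/II-2 un ·: SS|Ss
S/II-3 ? I-1×I-2: Ss|ss
S/II-4 un I-1×I-2: Ss
S/III-1 ? II-1×II-2: Ss|ss
⇒ S over [I-1,I-2,II-1,II-2,II-3,II-4,III-1]: 6 consistent

II-3 ∈ {Mm Ss, Mm ss, mm Ss, mm ss}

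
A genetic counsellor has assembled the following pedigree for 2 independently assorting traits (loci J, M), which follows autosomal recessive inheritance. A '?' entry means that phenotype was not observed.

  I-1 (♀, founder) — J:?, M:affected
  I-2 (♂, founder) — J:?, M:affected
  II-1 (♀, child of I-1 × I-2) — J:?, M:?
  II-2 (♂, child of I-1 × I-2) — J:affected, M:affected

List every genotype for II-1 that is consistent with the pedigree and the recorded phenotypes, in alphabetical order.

II-1 ∈ {JJ mm, Jj mm, jj mm}

J/I-1 ? ·: Jj|jj
J/I-2 ? ·: Jj|jj
J/II-1 ? I-1×I-2: JJ|Jj|jj
J/II-2 aff I-1×I-2: jj
⇒ J over [I-1,I-2,II-1,II-2]: 8 consistent
M/I-1 aff ·: mm
M/I-2 aff ·: mm
M/II-1 ? I-1×I-2: mm
M/II-2 aff I-1×I-2: mm
⇒ M over [I-1,I-2,II-1,II-2]: 1 consistent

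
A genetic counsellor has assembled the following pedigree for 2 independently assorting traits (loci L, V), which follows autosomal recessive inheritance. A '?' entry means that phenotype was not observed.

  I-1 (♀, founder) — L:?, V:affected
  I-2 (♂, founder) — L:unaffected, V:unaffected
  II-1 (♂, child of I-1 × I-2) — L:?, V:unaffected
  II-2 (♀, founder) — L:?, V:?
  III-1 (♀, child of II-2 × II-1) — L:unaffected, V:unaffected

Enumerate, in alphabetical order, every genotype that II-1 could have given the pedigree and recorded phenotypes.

II-1 ∈ {LL Vv, Ll Vv, ll Vv}

L/I-1 ? ·: LL|Ll|ll
L/I-2 un ·: LL|Ll
L/II-1 ? I-1×I-2: LL|Ll|ll
L/II-2 ? ·: LL|Ll|ll
L/III-1 un II-2×II-1: LL|Ll
⇒ L over [I-1,I-2,II-1,II-2,III-1]: 45 consistent
V/I-1 aff ·: vv
V/I-2 un ·: VV|Vv
V/II-1 un I-1×I-2: Vv
V/II-2 ? ·: VV|Vv|vv
V/III-1 un II-2×II-1: VV|Vv
⇒ V over [I-1,I-2,II-1,II-2,III-1]: 10 consistent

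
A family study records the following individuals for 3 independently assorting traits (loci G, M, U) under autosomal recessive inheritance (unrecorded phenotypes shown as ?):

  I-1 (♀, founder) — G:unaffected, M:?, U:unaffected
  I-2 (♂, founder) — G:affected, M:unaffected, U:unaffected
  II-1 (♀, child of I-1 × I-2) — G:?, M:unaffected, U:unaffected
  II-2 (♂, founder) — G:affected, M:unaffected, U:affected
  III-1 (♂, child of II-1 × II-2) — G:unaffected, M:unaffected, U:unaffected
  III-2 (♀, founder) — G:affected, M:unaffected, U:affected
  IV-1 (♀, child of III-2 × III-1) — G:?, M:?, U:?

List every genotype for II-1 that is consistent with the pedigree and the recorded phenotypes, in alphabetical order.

II-1 ∈ {Gg MM UU, Gg MM Uu, Gg Mm UU, Gg Mm Uu}

G/I-1 un ·: GG|Gg
G/I-2 aff ·: gg
G/II-1 ? I-1×I-2: Gg
G/II-2 aff ·: gg
G/III-1 un II-1×II-2: Gg
G/III-2 aff ·: gg
G/IV-1 ? III-2×III-1: Gg|gg
⇒ G over [I-1,I-2,II-1,II-2,III-1,III-2,IV-1]: 4 consistent
M/I-1 ? ·: MM|Mm|mm
M/I-2 un ·: MM|Mm
M/II-1 un I-1×I-2: MM|Mm
M/II-2 un ·: MM|Mm
M/III-1 un II-1×II-2: MM|Mm
M/III-2 un ·: MM|Mm
M/IV-1 ? III-2×III-1: MM|Mm|mm
⇒ M over [I-1,I-2,II-1,II-2,III-1,III-2,IV-1]: 124 consistent
U/I-1 un ·: UU|Uu
U/I-2 un ·: UU|Uu
U/II-1 un I-1×I-2: UU|Uu
U/II-2 aff ·: uu
U/III-1 un II-1×II-2: Uu
U/III-2 aff ·: uu
U/IV-1 ? III-2×III-1: Uu|uu
⇒ U over [I-1,I-2,II-1,II-2,III-1,III-2,IV-1]: 14 consistent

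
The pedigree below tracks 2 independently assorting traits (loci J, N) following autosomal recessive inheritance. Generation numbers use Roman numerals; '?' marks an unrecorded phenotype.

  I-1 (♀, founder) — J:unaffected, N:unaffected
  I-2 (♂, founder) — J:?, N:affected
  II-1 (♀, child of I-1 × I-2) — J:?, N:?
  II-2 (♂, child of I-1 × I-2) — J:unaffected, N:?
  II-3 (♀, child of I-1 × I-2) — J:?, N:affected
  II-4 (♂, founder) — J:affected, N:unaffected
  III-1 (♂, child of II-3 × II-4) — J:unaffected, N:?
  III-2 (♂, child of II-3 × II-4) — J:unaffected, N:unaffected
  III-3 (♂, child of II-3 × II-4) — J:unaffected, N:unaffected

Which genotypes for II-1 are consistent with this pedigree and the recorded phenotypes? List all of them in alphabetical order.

II-1 ∈ {JJ Nn, JJ nn, Jj Nn, Jj nn, jj Nn, jj nn}

J/I-1 un ·: JJ|Jj
J/I-2 ? ·: JJ|Jj|jj
J/II-1 ? I-1×I-2: JJ|Jj|jj
J/II-2 un I-1×I-2: JJ|Jj
J/II-3 ? I-1×I-2: JJ|Jj
J/II-4 aff ·: jj
J/III-1 un II-3×II-4: Jj
J/III-2 un II-3×II-4: Jj
J/III-3 un II-3×II-4: Jj
⇒ J over [I-1,I-2,II-1,II-2,II-3,II-4,III-1,III-2,III-3]: 32 consistent
N/I-1 un ·: Nn
N/I-2 aff ·: nn
N/II-1 ? I-1×I-2: Nn|nn
N/II-2 ? I-1×I-2: Nn|nn
N/II-3 aff I-1×I-2: nn
N/II-4 un ·: NN|Nn
N/III-1 ? II-3×II-4: Nn|nn
N/III-2 un II-3×II-4: Nn
N/III-3 un II-3×II-4: Nn
⇒ N over [I-1,I-2,II-1,II-2,II-3,II-4,III-1,III-2,III-3]: 12 consistent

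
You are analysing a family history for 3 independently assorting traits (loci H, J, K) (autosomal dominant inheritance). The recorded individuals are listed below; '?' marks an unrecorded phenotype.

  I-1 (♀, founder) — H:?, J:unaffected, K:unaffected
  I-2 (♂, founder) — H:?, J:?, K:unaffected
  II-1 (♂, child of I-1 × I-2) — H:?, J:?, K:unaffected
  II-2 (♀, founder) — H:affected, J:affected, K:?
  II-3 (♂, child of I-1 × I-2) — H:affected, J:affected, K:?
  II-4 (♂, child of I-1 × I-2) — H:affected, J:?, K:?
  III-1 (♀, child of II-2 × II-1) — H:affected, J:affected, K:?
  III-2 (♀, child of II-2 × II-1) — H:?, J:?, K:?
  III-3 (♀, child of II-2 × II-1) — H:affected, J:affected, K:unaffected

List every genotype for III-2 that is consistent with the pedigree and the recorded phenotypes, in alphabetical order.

III-2 ∈ {HH JJ Kk, HH JJ kk, HH Jj Kk, HH Jj kk, HH jj Kk, HH jj kk, Hh JJ Kk, Hh JJ kk, Hh Jj Kk, Hh Jj kk, Hh jj Kk, Hh jj kk, hh JJ Kk, hh JJ kk, hh Jj Kk, hh Jj kk, hh jj Kk, hh jj kk}

H/I-1 ? ·: hh|Hh|HH
H/I-2 ? ·: hh|Hh|HH
H/II-1 ? I-1×I-2: hh|Hh|HH
H/II-2 aff ·: Hh|HH
H/II-3 aff I-1×I-2: Hh|HH
H/II-4 aff I-1×I-2: Hh|HH
H/III-1 aff II-2×II-1: Hh|HH
H/III-2 ? II-2×II-1: hh|Hh|HH
H/III-3 aff II-2×II-1: Hh|HH
⇒ H over [I-1,I-2,II-1,II-2,II-3,II-4,III-1,III-2,III-3]: 455 consistent
J/I-1 un ·: jj
J/I-2 ? ·: Jj|JJ
J/II-1 ? I-1×I-2: jj|Jj
J/II-2 aff ·: Jj|JJ
J/II-3 aff I-1×I-2: Jj
J/II-4 ? I-1×I-2: jj|Jj
J/III-1 aff II-2×II-1: Jj|JJ
J/III-2 ? II-2×II-1: jj|Jj|JJ
J/III-3 aff II-2×II-1: Jj|JJ
⇒ J over [I-1,I-2,II-1,II-2,II-3,II-4,III-1,III-2,III-3]: 66 consistent
K/I-1 un ·: kk
K/I-2 un ·: kk
K/II-1 un I-1×I-2: kk
K/II-2 ? ·: kk|Kk
K/II-3 ? I-1×I-2: kk
K/II-4 ? I-1×I-2: kk
K/III-1 ? II-2×II-1: kk|Kk
K/III-2 ? II-2×II-1: kk|Kk
K/III-3 un II-2×II-1: kk
⇒ K over [I-1,I-2,II-1,II-2,II-3,II-4,III-1,III-2,III-3]: 5 consistent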